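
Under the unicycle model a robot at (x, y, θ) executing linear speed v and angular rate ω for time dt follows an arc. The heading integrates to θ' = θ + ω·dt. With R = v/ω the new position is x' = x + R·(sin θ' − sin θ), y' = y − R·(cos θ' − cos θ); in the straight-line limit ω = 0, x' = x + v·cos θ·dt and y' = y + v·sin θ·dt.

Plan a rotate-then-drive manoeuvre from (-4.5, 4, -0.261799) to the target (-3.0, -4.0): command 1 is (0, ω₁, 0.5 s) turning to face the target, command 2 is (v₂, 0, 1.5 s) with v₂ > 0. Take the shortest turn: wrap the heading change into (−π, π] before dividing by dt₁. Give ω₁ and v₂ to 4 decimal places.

ω₁ = -2.2473, v₂ = 5.4263

heading to target = atan2(-4−4, -3−-4.5) = -1.3854
Δθ = wrap(-1.3854 − -0.2618) = -1.1236; ω₁ = Δθ/dt₁ = -2.2473
distance = √((-3−-4.5)² + (-4−4)²) = 8.1394; v₂ = distance/dt₂ = 5.4263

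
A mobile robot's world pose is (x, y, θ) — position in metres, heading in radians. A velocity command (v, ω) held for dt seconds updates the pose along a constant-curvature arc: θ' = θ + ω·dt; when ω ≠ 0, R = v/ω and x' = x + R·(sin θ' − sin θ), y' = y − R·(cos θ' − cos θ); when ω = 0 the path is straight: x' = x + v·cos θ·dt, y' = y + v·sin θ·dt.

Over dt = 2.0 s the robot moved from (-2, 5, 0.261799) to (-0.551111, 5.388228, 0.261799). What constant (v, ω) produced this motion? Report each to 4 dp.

v = 0.7500, ω = 0.0000

Δθ = 0.261799 − 0.261799 = 0.000000
ω = Δθ/dt = 0.000000/2.0 = 0.0000
ω = 0 → v = (Δx·cos θ + Δy·sin θ)/dt = 0.7500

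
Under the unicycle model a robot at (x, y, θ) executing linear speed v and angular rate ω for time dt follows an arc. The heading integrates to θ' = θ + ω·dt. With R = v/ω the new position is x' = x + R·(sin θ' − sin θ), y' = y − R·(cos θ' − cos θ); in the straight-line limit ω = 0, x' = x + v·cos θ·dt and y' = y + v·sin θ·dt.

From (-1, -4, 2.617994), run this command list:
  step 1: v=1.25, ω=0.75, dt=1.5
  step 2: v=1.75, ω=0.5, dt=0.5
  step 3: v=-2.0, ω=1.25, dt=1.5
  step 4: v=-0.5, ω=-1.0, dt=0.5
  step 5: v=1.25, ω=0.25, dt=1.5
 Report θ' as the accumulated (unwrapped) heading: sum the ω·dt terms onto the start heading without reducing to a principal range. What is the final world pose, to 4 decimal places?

step 1: θ'=3.7430 (R=1.6667) → pose (-2.7763, -4.0691, 3.7430)
step 2: θ'=3.9930 (R=3.5000) → pose (-3.4288, -4.6488, 3.9930)
step 3: θ'=5.8680 (R=-1.6000) → pose (-3.9869, -2.1304, 5.8680)
step 4: θ'=5.3680 (R=0.5000) → pose (-4.1816, -1.9777, 5.3680)
step 5: θ'=5.7430 (R=5.0000) → pose (-2.7897, -3.2176, 5.7430)

(-2.7897, -3.2176, 5.7430)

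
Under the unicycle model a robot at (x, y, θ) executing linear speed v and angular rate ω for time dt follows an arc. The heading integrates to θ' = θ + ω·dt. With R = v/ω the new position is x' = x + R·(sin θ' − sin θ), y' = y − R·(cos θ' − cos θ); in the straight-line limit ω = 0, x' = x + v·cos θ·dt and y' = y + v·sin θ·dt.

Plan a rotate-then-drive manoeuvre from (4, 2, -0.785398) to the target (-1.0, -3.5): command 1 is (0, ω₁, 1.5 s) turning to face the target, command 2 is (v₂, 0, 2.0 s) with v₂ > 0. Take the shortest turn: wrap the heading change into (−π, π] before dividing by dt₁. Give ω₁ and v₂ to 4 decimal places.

ω₁ = -1.0155, v₂ = 3.7165

heading to target = atan2(-3.5−2, -1−4) = -2.3086
Δθ = wrap(-2.3086 − -0.7854) = -1.5232; ω₁ = Δθ/dt₁ = -1.0155
distance = √((-1−4)² + (-3.5−2)²) = 7.4330; v₂ = distance/dt₂ = 3.7165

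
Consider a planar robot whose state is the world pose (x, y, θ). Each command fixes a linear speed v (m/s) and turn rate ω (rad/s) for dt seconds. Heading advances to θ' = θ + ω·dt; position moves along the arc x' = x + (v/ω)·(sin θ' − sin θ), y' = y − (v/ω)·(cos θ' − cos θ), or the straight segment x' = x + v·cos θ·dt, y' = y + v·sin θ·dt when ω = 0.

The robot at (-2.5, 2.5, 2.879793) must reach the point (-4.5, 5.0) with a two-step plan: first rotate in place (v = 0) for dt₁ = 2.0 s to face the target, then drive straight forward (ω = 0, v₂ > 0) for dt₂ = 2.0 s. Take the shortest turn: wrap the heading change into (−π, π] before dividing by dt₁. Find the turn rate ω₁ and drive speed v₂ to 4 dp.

ω₁ = -0.3171, v₂ = 1.6008

heading to target = atan2(5−2.5, -4.5−-2.5) = 2.2455
Δθ = wrap(2.2455 − 2.8798) = -0.6343; ω₁ = Δθ/dt₁ = -0.3171
distance = √((-4.5−-2.5)² + (5−2.5)²) = 3.2016; v₂ = distance/dt₂ = 1.6008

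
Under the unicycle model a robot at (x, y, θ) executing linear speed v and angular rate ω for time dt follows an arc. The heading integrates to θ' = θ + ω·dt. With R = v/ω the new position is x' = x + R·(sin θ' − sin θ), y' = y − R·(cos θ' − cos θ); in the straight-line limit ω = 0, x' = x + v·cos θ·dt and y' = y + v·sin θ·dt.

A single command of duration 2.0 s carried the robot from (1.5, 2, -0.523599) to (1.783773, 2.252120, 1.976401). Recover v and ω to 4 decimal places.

Δθ = 1.976401 − -0.523599 = 2.500000
ω = Δθ/dt = 2.500000/2.0 = 1.2500
R = Δx/(sin θ' − sin θ) = 0.2000
v = R·ω = 0.2000·1.2500 = 0.2500

v = 0.2500, ω = 1.2500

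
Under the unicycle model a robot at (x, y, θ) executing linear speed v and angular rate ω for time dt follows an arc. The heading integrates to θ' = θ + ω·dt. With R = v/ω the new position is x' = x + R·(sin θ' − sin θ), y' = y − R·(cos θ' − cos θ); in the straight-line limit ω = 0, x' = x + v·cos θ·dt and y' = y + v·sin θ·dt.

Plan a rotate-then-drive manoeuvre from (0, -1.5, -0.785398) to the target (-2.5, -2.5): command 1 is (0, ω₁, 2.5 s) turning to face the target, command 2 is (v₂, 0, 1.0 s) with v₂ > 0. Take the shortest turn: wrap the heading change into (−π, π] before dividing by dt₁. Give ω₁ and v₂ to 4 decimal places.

ω₁ = -0.7903, v₂ = 2.6926

heading to target = atan2(-2.5−-1.5, -2.5−0) = -2.7611
Δθ = wrap(-2.7611 − -0.7854) = -1.9757; ω₁ = Δθ/dt₁ = -0.7903
distance = √((-2.5−0)² + (-2.5−-1.5)²) = 2.6926; v₂ = distance/dt₂ = 2.6926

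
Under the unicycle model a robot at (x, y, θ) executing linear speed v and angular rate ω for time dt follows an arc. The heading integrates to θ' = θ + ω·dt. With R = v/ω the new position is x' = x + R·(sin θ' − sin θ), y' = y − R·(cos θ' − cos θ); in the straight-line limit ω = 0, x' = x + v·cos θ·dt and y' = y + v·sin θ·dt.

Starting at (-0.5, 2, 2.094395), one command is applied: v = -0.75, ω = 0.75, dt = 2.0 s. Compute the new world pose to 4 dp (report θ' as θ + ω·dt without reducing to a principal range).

θ' = 2.0944 + 0.75·2.0 = 3.5944
R = v/ω = -0.75/0.75 = -1.0000
x' = -0.5 + -1.0000·(sin 3.5944 − sin 2.0944) = 0.8035
y' = 2 − -1.0000·(cos 3.5944 − cos 2.0944) = 1.6008

(0.8035, 1.6008, 3.5944)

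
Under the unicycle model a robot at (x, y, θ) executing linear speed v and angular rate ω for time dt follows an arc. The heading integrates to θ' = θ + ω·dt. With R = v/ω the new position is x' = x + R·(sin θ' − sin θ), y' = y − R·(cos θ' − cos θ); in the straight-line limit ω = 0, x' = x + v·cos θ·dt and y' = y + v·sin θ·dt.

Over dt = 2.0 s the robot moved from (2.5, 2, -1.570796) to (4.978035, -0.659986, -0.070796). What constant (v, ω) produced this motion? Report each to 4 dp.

v = 2.0000, ω = 0.7500

Δθ = -0.070796 − -1.570796 = 1.500000
ω = Δθ/dt = 1.500000/2.0 = 0.7500
R = −Δy/(cos θ' − cos θ) = 2.6667
v = R·ω = 2.6667·0.7500 = 2.0000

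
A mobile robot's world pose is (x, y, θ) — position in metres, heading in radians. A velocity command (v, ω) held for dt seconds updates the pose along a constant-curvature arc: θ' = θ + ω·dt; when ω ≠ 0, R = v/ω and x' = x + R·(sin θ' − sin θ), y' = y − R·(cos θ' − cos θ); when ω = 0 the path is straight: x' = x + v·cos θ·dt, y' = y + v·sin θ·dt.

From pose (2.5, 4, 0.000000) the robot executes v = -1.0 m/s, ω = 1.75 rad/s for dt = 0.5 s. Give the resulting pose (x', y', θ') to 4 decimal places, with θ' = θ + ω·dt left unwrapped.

(2.0614, 3.7949, 0.8750)

θ' = 0.0000 + 1.75·0.5 = 0.8750
R = v/ω = -1.0/1.75 = -0.5714
x' = 2.5 + -0.5714·(sin 0.8750 − sin 0.0000) = 2.0614
y' = 4 − -0.5714·(cos 0.8750 − cos 0.0000) = 3.7949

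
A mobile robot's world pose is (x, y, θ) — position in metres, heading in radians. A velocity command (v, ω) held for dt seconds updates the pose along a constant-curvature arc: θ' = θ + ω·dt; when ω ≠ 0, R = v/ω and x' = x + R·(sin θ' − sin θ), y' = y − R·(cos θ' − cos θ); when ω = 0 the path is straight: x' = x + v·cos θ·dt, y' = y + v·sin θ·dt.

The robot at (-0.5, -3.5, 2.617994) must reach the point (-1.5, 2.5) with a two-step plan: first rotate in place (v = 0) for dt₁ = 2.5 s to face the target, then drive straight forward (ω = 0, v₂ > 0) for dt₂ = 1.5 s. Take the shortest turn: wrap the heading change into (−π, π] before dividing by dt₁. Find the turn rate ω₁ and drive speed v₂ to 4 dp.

heading to target = atan2(2.5−-3.5, -1.5−-0.5) = 1.7359
Δθ = wrap(1.7359 − 2.6180) = -0.8820; ω₁ = Δθ/dt₁ = -0.3528
distance = √((-1.5−-0.5)² + (2.5−-3.5)²) = 6.0828; v₂ = distance/dt₂ = 4.0552

ω₁ = -0.3528, v₂ = 4.0552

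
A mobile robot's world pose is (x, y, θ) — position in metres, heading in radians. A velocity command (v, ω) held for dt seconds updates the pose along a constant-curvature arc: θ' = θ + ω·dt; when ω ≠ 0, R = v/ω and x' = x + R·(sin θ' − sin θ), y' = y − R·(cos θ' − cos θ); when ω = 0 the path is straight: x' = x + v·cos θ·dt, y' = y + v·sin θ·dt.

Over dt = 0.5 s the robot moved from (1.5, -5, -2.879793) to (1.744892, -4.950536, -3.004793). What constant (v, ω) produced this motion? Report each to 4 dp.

Δθ = -3.004793 − -2.879793 = -0.125000
ω = Δθ/dt = -0.125000/0.5 = -0.2500
R = Δx/(sin θ' − sin θ) = 2.0000
v = R·ω = 2.0000·-0.2500 = -0.5000

v = -0.5000, ω = -0.2500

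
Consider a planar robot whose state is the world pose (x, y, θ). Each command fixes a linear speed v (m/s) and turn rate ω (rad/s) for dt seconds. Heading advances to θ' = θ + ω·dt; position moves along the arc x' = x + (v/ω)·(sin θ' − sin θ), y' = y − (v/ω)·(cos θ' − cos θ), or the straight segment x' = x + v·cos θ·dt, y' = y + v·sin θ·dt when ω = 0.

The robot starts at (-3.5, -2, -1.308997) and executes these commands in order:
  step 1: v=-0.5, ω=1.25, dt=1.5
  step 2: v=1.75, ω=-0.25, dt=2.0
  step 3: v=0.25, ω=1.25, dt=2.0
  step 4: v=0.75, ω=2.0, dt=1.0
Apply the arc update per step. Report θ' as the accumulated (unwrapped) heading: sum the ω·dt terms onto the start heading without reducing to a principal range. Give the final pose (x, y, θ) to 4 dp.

(-1.2882, -0.5820, 4.5660)

step 1: θ'=0.5660 (R=-0.4000) → pose (-4.1009, -1.7659, 0.5660)
step 2: θ'=0.0660 (R=-7.0000) → pose (-0.8087, -0.6895, 0.0660)
step 3: θ'=2.5660 (R=0.2000) → pose (-0.7130, -0.3222, 2.5660)
step 4: θ'=4.5660 (R=0.3750) → pose (-1.2882, -0.5820, 4.5660)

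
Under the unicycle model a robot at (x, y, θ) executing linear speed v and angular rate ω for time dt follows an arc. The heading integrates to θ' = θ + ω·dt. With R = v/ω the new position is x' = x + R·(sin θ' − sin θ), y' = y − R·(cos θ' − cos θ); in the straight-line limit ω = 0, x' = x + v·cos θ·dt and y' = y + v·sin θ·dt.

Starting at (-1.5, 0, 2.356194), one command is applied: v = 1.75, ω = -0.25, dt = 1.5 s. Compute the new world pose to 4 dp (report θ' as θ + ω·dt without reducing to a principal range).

(-2.9690, 2.1569, 1.9812)

θ' = 2.3562 + -0.25·1.5 = 1.9812
R = v/ω = 1.75/-0.25 = -7.0000
x' = -1.5 + -7.0000·(sin 1.9812 − sin 2.3562) = -2.9690
y' = 0 − -7.0000·(cos 1.9812 − cos 2.3562) = 2.1569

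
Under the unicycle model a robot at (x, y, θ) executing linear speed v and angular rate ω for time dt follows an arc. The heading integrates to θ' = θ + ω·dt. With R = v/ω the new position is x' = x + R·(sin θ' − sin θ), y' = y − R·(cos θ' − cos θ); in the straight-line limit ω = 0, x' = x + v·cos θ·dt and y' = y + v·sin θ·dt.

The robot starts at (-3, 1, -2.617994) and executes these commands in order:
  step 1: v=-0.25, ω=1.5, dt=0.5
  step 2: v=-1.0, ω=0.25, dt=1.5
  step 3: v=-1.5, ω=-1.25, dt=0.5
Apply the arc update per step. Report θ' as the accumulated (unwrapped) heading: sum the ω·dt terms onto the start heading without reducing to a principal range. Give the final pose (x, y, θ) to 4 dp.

step 1: θ'=-1.8680 (R=-0.1667) → pose (-2.9240, 1.0955, -1.8680)
step 2: θ'=-1.4930 (R=-4.0000) → pose (-2.7607, 2.5778, -1.4930)
step 3: θ'=-2.1180 (R=1.2000) → pose (-2.5891, 3.2954, -2.1180)

(-2.5891, 3.2954, -2.1180)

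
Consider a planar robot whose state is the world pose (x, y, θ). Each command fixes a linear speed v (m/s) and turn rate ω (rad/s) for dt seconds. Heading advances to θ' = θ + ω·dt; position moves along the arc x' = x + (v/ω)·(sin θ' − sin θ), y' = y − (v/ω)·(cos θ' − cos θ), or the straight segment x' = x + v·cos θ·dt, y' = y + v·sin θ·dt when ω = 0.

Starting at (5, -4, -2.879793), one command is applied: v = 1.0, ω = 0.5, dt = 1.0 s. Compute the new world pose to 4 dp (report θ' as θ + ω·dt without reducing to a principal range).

θ' = -2.8798 + 0.5·1.0 = -2.3798
R = v/ω = 1.0/0.5 = 2.0000
x' = 5 + 2.0000·(sin -2.3798 − sin -2.8798) = 4.1372
y' = -4 − 2.0000·(cos -2.3798 − cos -2.8798) = -4.4847

(4.1372, -4.4847, -2.3798)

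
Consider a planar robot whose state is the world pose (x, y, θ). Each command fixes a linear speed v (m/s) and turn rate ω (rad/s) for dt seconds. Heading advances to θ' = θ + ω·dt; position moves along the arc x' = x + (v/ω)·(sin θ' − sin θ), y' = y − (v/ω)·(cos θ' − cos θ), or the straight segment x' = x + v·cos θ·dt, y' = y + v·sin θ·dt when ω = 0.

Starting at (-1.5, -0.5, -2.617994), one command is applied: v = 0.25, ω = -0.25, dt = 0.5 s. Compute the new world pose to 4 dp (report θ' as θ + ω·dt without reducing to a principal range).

(-1.6119, -0.5556, -2.7430)

θ' = -2.6180 + -0.25·0.5 = -2.7430
R = v/ω = 0.25/-0.25 = -1.0000
x' = -1.5 + -1.0000·(sin -2.7430 − sin -2.6180) = -1.6119
y' = -0.5 − -1.0000·(cos -2.7430 − cos -2.6180) = -0.5556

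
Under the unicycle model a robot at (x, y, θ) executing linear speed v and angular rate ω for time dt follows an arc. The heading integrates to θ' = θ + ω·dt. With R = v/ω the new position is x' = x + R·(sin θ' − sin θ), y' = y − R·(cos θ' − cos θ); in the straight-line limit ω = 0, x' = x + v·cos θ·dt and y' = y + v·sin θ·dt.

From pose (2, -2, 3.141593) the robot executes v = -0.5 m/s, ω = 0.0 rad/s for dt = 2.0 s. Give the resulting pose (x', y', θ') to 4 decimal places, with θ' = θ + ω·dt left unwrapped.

θ' = 3.1416 + 0.0·2.0 = 3.1416
ω = 0 → straight: x' = 2 + -0.5·cos(3.1416)·2.0 = 3.0000
y' = -2 + -0.5·sin(3.1416)·2.0 = -2.0000

(3.0000, -2.0000, 3.1416)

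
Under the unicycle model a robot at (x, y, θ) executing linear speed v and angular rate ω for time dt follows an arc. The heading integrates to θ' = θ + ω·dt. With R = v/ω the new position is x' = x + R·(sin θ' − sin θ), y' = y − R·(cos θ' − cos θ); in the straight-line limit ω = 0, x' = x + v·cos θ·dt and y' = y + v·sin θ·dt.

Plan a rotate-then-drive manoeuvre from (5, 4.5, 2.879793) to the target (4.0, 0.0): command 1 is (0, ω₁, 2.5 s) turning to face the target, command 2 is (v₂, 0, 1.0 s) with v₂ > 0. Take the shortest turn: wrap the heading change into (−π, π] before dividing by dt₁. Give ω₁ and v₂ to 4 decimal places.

heading to target = atan2(0−4.5, 4−5) = -1.7895
Δθ = wrap(-1.7895 − 2.8798) = 1.6139; ω₁ = Δθ/dt₁ = 0.6456
distance = √((4−5)² + (0−4.5)²) = 4.6098; v₂ = distance/dt₂ = 4.6098

ω₁ = 0.6456, v₂ = 4.6098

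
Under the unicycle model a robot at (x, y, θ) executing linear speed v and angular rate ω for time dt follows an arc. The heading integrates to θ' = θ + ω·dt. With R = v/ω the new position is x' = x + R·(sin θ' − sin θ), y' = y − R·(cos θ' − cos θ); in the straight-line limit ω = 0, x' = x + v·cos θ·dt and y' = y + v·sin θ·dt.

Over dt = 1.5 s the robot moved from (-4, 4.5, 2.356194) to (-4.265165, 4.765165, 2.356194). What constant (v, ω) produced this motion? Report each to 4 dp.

Δθ = 2.356194 − 2.356194 = 0.000000
ω = Δθ/dt = 0.000000/1.5 = 0.0000
ω = 0 → v = (Δx·cos θ + Δy·sin θ)/dt = 0.2500

v = 0.2500, ω = 0.0000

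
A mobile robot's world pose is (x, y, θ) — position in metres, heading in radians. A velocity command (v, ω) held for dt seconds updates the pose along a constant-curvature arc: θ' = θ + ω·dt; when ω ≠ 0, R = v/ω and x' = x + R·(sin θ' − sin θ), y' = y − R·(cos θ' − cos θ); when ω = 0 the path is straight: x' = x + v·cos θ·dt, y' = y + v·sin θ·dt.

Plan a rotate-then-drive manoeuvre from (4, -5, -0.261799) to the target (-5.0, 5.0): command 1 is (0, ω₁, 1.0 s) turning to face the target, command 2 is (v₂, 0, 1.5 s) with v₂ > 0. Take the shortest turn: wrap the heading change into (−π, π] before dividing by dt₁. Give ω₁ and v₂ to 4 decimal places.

heading to target = atan2(5−-5, -5−4) = 2.3036
Δθ = wrap(2.3036 − -0.2618) = 2.5654; ω₁ = Δθ/dt₁ = 2.5654
distance = √((-5−4)² + (5−-5)²) = 13.4536; v₂ = distance/dt₂ = 8.9691

ω₁ = 2.5654, v₂ = 8.9691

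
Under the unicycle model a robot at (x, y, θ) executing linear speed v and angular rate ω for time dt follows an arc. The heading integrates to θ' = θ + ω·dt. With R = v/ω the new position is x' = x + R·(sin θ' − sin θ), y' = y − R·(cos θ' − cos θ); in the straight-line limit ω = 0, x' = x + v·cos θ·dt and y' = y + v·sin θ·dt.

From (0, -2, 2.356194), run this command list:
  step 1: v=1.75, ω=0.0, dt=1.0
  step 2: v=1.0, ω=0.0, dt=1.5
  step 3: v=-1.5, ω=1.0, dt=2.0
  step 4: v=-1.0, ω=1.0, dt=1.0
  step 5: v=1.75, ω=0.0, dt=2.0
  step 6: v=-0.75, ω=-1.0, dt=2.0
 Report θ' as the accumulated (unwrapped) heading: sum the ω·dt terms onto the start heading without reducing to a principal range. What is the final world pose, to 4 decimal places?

step 1: θ'=2.3562 (straight) → pose (-1.2374, -0.7626, 2.3562)
step 2: θ'=2.3562 (straight) → pose (-2.2981, 0.2981, 2.3562)
step 3: θ'=4.3562 (R=-1.5000) → pose (0.1684, 0.8357, 4.3562)
step 4: θ'=5.3562 (R=-1.0000) → pose (0.0310, 1.7846, 5.3562)
step 5: θ'=5.3562 (straight) → pose (2.1318, -1.0147, 5.3562)
step 6: θ'=3.3562 (R=0.7500) → pose (2.5720, 0.1683, 3.3562)

(2.5720, 0.1683, 3.3562)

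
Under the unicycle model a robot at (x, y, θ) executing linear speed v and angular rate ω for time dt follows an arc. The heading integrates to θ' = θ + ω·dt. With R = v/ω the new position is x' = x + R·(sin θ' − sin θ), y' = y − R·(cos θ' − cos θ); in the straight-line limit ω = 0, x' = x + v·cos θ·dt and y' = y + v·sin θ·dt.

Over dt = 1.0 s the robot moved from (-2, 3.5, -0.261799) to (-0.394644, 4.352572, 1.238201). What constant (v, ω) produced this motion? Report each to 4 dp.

Δθ = 1.238201 − -0.261799 = 1.500000
ω = Δθ/dt = 1.500000/1.0 = 1.5000
R = Δx/(sin θ' − sin θ) = 1.3333
v = R·ω = 1.3333·1.5000 = 2.0000

v = 2.0000, ω = 1.5000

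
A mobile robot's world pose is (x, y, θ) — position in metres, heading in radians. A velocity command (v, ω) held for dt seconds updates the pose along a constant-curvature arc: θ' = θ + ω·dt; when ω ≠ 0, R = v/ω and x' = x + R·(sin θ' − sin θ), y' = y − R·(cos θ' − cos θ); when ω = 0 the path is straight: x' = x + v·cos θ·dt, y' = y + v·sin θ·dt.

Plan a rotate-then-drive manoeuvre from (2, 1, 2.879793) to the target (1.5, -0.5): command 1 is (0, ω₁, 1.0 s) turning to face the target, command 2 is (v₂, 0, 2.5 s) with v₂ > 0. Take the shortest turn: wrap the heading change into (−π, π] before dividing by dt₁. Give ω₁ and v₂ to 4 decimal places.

ω₁ = 1.5108, v₂ = 0.6325

heading to target = atan2(-0.5−1, 1.5−2) = -1.8925
Δθ = wrap(-1.8925 − 2.8798) = 1.5108; ω₁ = Δθ/dt₁ = 1.5108
distance = √((1.5−2)² + (-0.5−1)²) = 1.5811; v₂ = distance/dt₂ = 0.6325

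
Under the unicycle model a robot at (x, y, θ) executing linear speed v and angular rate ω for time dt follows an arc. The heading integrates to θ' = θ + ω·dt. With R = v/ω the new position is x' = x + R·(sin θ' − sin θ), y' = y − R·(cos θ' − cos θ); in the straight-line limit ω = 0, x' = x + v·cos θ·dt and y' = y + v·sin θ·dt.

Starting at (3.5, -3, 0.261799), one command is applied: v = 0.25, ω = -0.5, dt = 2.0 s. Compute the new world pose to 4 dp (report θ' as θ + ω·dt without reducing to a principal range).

θ' = 0.2618 + -0.5·2.0 = -0.7382
R = v/ω = 0.25/-0.5 = -0.5000
x' = 3.5 + -0.5000·(sin -0.7382 − sin 0.2618) = 3.9659
y' = -3 − -0.5000·(cos -0.7382 − cos 0.2618) = -3.1131

(3.9659, -3.1131, -0.7382)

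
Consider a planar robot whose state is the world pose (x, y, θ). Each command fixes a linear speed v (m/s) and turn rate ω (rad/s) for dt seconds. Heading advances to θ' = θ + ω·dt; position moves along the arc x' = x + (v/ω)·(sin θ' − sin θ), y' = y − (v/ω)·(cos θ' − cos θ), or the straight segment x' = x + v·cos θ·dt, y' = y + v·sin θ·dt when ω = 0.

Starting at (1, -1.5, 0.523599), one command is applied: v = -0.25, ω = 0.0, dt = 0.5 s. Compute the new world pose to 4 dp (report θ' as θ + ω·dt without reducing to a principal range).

θ' = 0.5236 + 0.0·0.5 = 0.5236
ω = 0 → straight: x' = 1 + -0.25·cos(0.5236)·0.5 = 0.8917
y' = -1.5 + -0.25·sin(0.5236)·0.5 = -1.5625

(0.8917, -1.5625, 0.5236)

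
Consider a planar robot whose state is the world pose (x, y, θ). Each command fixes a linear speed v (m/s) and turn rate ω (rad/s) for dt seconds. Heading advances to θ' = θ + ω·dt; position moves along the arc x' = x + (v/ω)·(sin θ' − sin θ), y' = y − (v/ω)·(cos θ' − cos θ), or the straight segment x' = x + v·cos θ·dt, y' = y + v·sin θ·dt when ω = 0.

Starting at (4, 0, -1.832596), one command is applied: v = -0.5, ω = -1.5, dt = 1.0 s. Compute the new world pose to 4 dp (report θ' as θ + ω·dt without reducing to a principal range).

θ' = -1.8326 + -1.5·1.0 = -3.3326
R = v/ω = -0.5/-1.5 = 0.3333
x' = 4 + 0.3333·(sin -3.3326 − sin -1.8326) = 4.3853
y' = 0 − 0.3333·(cos -3.3326 − cos -1.8326) = 0.2410

(4.3853, 0.2410, -3.3326)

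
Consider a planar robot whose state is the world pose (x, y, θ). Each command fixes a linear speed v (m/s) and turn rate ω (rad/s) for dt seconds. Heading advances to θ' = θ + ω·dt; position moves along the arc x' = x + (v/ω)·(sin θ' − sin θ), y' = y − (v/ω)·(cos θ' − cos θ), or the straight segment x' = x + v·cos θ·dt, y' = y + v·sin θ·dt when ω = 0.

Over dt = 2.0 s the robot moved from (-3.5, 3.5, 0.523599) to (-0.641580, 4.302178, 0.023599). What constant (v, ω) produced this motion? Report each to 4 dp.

v = 1.5000, ω = -0.2500

Δθ = 0.023599 − 0.523599 = -0.500000
ω = Δθ/dt = -0.500000/2.0 = -0.2500
R = Δx/(sin θ' − sin θ) = -6.0000
v = R·ω = -6.0000·-0.2500 = 1.5000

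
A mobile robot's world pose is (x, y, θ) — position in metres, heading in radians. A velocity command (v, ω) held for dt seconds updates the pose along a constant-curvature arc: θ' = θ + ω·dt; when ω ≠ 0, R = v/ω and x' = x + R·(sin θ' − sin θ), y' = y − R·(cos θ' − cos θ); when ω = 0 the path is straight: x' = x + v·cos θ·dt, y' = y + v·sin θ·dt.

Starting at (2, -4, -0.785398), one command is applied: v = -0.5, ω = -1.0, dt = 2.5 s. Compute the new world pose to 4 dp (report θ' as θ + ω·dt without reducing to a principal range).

(2.4252, -3.1516, -3.2854)

θ' = -0.7854 + -1.0·2.5 = -3.2854
R = v/ω = -0.5/-1.0 = 0.5000
x' = 2 + 0.5000·(sin -3.2854 − sin -0.7854) = 2.4252
y' = -4 − 0.5000·(cos -3.2854 − cos -0.7854) = -3.1516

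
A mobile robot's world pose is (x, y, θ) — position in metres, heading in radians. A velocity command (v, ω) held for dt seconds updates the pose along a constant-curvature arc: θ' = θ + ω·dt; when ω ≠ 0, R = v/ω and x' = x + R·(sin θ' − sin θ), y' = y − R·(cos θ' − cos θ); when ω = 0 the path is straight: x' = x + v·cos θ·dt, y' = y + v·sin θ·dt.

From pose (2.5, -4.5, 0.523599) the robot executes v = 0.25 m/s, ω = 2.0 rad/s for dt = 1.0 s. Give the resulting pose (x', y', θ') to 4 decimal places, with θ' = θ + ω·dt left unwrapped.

θ' = 0.5236 + 2.0·1.0 = 2.5236
R = v/ω = 0.25/2.0 = 0.1250
x' = 2.5 + 0.1250·(sin 2.5236 − sin 0.5236) = 2.5099
y' = -4.5 − 0.1250·(cos 2.5236 − cos 0.5236) = -4.2899

(2.5099, -4.2899, 2.5236)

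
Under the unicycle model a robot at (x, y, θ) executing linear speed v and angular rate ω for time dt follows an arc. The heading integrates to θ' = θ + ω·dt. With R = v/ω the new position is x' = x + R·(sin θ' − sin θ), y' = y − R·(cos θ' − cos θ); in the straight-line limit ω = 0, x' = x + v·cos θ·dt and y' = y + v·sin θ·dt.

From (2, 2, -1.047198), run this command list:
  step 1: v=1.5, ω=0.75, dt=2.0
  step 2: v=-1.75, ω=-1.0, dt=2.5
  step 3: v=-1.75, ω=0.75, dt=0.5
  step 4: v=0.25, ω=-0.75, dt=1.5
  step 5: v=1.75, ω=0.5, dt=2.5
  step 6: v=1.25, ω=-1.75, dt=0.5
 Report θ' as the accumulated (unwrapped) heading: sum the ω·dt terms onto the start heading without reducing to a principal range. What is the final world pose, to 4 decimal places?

(-0.2457, 0.2003, -2.4222)

step 1: θ'=0.4528 (R=2.0000) → pose (4.6070, 1.2015, 0.4528)
step 2: θ'=-2.0472 (R=1.7500) → pose (2.2863, 3.5777, -2.0472)
step 3: θ'=-1.6722 (R=-2.3333) → pose (2.5341, 4.4115, -1.6722)
step 4: θ'=-2.7972 (R=-0.3333) → pose (2.3150, 4.1315, -2.7972)
step 5: θ'=-1.5472 (R=3.5000) → pose (-0.0023, 0.7545, -1.5472)
step 6: θ'=-2.4222 (R=-0.7143) → pose (-0.2457, 0.2003, -2.4222)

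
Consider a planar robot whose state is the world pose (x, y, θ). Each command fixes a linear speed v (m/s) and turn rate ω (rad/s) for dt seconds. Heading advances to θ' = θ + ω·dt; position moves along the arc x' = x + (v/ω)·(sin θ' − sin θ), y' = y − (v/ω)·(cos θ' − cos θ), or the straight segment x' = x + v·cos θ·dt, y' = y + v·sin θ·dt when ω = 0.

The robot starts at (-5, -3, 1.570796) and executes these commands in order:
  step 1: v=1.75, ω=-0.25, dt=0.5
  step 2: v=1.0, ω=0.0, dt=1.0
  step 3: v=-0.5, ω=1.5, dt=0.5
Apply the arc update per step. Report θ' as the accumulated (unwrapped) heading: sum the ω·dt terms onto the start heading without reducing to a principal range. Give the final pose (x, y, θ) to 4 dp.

(-4.7603, -1.3717, 2.1958)

step 1: θ'=1.4458 (R=-7.0000) → pose (-4.9454, -2.1273, 1.4458)
step 2: θ'=1.4458 (straight) → pose (-4.8207, -1.1351, 1.4458)
step 3: θ'=2.1958 (R=-0.3333) → pose (-4.7603, -1.3717, 2.1958)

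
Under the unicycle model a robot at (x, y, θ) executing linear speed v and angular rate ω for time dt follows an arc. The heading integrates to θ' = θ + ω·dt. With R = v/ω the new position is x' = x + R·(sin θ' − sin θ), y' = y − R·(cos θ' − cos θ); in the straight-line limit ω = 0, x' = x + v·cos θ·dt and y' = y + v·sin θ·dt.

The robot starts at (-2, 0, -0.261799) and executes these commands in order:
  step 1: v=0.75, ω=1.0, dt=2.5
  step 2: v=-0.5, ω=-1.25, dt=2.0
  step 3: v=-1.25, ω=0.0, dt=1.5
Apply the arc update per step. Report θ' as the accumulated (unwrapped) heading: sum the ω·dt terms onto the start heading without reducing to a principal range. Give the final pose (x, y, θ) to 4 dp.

(-3.4456, 1.0400, -0.2618)

step 1: θ'=2.2382 (R=0.7500) → pose (-1.2168, 1.1887, 2.2382)
step 2: θ'=-0.2618 (R=0.4000) → pose (-1.6345, 0.5547, -0.2618)
step 3: θ'=-0.2618 (straight) → pose (-3.4456, 1.0400, -0.2618)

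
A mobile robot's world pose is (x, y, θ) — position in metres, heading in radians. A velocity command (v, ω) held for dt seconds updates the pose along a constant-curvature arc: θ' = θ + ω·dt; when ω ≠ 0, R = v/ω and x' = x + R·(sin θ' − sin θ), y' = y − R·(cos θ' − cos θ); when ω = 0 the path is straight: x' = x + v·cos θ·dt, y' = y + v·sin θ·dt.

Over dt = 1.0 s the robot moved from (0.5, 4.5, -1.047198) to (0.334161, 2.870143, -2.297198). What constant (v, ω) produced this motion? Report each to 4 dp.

v = 1.7500, ω = -1.2500

Δθ = -2.297198 − -1.047198 = -1.250000
ω = Δθ/dt = -1.250000/1.0 = -1.2500
R = −Δy/(cos θ' − cos θ) = -1.4000
v = R·ω = -1.4000·-1.2500 = 1.7500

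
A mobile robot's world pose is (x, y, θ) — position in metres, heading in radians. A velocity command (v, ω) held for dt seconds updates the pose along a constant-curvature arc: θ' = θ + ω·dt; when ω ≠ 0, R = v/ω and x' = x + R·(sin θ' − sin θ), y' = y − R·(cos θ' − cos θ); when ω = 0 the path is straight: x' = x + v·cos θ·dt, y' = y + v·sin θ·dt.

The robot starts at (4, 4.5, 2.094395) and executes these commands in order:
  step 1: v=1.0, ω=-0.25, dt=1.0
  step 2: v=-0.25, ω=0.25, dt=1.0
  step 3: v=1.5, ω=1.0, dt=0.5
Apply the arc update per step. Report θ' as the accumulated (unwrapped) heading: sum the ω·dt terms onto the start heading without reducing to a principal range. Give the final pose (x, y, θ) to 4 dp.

(3.1911, 5.7204, 2.5944)

step 1: θ'=1.8444 (R=-4.0000) → pose (3.6129, 5.4192, 1.8444)
step 2: θ'=2.0944 (R=-1.0000) → pose (3.7097, 5.1894, 2.0944)
step 3: θ'=2.5944 (R=1.5000) → pose (3.1911, 5.7204, 2.5944)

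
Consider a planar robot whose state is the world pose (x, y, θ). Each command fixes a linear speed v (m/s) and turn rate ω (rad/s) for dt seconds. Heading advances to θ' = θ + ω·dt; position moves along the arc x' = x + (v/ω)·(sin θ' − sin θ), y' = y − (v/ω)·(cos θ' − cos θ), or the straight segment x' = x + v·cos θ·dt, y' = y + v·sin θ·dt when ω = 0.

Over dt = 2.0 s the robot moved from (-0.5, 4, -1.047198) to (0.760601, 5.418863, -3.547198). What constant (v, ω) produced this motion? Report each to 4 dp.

Δθ = -3.547198 − -1.047198 = -2.500000
ω = Δθ/dt = -2.500000/2.0 = -1.2500
R = −Δy/(cos θ' − cos θ) = 1.0000
v = R·ω = 1.0000·-1.2500 = -1.2500

v = -1.2500, ω = -1.2500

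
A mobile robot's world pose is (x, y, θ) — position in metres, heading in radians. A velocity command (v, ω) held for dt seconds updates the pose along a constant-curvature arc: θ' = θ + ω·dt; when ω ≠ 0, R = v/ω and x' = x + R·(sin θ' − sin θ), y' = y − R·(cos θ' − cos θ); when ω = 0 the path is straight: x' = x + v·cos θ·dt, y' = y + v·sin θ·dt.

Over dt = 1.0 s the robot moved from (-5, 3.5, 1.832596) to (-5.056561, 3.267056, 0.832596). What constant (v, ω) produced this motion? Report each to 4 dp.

v = -0.2500, ω = -1.0000

Δθ = 0.832596 − 1.832596 = -1.000000
ω = Δθ/dt = -1.000000/1.0 = -1.0000
R = −Δy/(cos θ' − cos θ) = 0.2500
v = R·ω = 0.2500·-1.0000 = -0.2500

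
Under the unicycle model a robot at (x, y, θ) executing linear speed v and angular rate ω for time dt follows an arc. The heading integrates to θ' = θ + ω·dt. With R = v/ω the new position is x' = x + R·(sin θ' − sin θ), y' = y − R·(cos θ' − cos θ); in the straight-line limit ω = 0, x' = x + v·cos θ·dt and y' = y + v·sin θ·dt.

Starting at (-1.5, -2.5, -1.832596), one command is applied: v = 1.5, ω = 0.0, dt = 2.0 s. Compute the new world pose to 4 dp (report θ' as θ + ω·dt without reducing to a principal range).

θ' = -1.8326 + 0.0·2.0 = -1.8326
ω = 0 → straight: x' = -1.5 + 1.5·cos(-1.8326)·2.0 = -2.2765
y' = -2.5 + 1.5·sin(-1.8326)·2.0 = -5.3978

(-2.2765, -5.3978, -1.8326)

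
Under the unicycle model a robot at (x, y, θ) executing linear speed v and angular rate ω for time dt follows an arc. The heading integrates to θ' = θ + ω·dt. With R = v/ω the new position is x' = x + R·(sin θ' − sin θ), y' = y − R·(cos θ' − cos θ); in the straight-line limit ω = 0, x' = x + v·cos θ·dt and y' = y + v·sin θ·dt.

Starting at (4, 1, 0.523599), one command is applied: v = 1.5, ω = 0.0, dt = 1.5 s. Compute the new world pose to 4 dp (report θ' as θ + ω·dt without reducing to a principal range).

(5.9486, 2.1250, 0.5236)

θ' = 0.5236 + 0.0·1.5 = 0.5236
ω = 0 → straight: x' = 4 + 1.5·cos(0.5236)·1.5 = 5.9486
y' = 1 + 1.5·sin(0.5236)·1.5 = 2.1250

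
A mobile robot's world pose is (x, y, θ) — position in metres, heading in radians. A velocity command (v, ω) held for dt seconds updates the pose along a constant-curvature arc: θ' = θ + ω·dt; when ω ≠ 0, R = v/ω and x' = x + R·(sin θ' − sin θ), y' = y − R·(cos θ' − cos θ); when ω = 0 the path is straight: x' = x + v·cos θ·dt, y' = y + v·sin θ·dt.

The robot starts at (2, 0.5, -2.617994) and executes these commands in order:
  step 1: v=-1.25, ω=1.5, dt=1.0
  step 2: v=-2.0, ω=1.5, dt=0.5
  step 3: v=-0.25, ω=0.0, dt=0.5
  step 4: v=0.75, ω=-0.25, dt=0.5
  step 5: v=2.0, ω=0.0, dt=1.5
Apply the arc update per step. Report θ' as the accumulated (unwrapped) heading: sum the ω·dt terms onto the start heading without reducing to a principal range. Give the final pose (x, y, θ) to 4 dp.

(4.4801, 0.7158, -0.4930)

step 1: θ'=-1.1180 (R=-0.8333) → pose (2.3327, 1.5863, -1.1180)
step 2: θ'=-0.3680 (R=-1.3333) → pose (1.6134, 2.2470, -0.3680)
step 3: θ'=-0.3680 (straight) → pose (1.4967, 2.2920, -0.3680)
step 4: θ'=-0.4930 (R=-3.0000) → pose (1.8373, 2.1356, -0.4930)
step 5: θ'=-0.4930 (straight) → pose (4.4801, 0.7158, -0.4930)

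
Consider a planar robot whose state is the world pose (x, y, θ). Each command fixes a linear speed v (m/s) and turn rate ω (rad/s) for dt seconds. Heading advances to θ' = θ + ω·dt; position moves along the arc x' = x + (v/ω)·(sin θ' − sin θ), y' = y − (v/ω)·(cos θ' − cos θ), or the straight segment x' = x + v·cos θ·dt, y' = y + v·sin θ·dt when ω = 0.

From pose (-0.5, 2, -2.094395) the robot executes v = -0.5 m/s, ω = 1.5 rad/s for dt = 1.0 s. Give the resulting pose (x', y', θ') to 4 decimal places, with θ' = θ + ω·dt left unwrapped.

(-0.6020, 2.4428, -0.5944)

θ' = -2.0944 + 1.5·1.0 = -0.5944
R = v/ω = -0.5/1.5 = -0.3333
x' = -0.5 + -0.3333·(sin -0.5944 − sin -2.0944) = -0.6020
y' = 2 − -0.3333·(cos -0.5944 − cos -2.0944) = 2.4428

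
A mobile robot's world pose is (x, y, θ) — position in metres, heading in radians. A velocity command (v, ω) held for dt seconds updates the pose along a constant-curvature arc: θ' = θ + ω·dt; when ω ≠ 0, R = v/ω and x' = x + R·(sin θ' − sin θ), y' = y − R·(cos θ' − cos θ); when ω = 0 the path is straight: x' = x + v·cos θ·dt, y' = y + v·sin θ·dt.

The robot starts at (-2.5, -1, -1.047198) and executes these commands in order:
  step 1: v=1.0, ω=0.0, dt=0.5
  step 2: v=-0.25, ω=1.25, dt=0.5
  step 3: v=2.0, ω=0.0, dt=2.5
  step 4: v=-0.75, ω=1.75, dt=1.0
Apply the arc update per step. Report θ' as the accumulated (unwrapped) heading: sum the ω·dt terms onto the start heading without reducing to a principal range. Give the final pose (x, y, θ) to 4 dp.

(1.6281, -3.6872, 1.3278)

step 1: θ'=-1.0472 (straight) → pose (-2.2500, -1.4330, -1.0472)
step 2: θ'=-0.4222 (R=-0.2000) → pose (-2.3413, -1.3506, -0.4222)
step 3: θ'=-0.4222 (straight) → pose (2.2197, -3.3994, -0.4222)
step 4: θ'=1.3278 (R=-0.4286) → pose (1.6281, -3.6872, 1.3278)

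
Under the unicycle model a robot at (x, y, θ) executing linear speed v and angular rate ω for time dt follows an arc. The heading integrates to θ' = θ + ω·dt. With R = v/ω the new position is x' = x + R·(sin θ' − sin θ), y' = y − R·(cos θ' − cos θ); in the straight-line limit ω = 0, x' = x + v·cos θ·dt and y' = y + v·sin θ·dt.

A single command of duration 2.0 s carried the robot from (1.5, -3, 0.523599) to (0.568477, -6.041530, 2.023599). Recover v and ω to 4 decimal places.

v = -1.7500, ω = 0.7500

Δθ = 2.023599 − 0.523599 = 1.500000
ω = Δθ/dt = 1.500000/2.0 = 0.7500
R = −Δy/(cos θ' − cos θ) = -2.3333
v = R·ω = -2.3333·0.7500 = -1.7500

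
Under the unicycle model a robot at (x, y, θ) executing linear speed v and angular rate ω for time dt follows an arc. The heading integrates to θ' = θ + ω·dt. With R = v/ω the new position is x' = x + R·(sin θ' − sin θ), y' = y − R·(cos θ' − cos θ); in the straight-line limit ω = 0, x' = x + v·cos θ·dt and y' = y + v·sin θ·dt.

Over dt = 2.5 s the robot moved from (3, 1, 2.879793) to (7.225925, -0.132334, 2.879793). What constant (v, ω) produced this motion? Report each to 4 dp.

Δθ = 2.879793 − 2.879793 = 0.000000
ω = Δθ/dt = 0.000000/2.5 = 0.0000
ω = 0 → v = (Δx·cos θ + Δy·sin θ)/dt = -1.7500

v = -1.7500, ω = 0.0000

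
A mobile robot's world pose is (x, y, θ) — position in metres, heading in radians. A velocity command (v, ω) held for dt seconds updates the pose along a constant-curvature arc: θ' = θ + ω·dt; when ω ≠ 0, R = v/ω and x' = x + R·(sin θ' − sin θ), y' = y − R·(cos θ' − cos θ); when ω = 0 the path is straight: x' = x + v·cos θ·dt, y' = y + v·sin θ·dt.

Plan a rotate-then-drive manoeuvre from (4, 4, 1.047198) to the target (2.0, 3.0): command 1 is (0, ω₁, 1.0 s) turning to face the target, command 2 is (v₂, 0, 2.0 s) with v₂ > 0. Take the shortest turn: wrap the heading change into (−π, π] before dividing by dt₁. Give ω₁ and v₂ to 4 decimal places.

ω₁ = 2.5580, v₂ = 1.1180

heading to target = atan2(3−4, 2−4) = -2.6779
Δθ = wrap(-2.6779 − 1.0472) = 2.5580; ω₁ = Δθ/dt₁ = 2.5580
distance = √((2−4)² + (3−4)²) = 2.2361; v₂ = distance/dt₂ = 1.1180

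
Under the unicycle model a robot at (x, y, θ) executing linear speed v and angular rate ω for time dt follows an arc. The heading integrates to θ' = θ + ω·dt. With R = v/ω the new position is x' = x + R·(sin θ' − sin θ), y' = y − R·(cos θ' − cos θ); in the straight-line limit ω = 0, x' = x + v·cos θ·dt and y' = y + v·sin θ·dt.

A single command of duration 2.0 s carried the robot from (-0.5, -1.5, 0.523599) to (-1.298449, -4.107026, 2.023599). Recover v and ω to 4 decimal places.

v = -1.5000, ω = 0.7500

Δθ = 2.023599 − 0.523599 = 1.500000
ω = Δθ/dt = 1.500000/2.0 = 0.7500
R = −Δy/(cos θ' − cos θ) = -2.0000
v = R·ω = -2.0000·0.7500 = -1.5000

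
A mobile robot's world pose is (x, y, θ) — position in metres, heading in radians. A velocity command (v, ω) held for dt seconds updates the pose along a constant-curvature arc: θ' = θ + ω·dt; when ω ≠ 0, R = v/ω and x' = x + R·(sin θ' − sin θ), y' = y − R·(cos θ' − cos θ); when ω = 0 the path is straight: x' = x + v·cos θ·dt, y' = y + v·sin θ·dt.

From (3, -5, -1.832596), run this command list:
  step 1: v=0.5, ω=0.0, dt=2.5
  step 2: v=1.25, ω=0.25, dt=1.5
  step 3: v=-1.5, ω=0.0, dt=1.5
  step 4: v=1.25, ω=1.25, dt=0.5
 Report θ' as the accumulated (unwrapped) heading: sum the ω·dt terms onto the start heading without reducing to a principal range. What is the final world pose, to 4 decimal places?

step 1: θ'=-1.8326 (straight) → pose (2.6765, -6.2074, -1.8326)
step 2: θ'=-1.4576 (R=5.0000) → pose (2.5381, -8.0663, -1.4576)
step 3: θ'=-1.4576 (straight) → pose (2.2839, -5.8307, -1.4576)
step 4: θ'=-0.8326 (R=1.0000) → pose (2.5379, -6.3907, -0.8326)

(2.5379, -6.3907, -0.8326)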